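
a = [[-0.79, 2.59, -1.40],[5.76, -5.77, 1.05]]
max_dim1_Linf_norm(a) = 5.77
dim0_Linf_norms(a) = [5.76, 5.77, 1.4]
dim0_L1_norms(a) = [6.55, 8.36, 2.45]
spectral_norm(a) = 8.62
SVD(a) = [[-0.31, 0.95], [0.95, 0.31]] @ diag([8.621531828690083, 1.5919764215853942]) @ [[0.66, -0.73, 0.17], [0.64, 0.44, -0.63]]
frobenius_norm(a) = 8.77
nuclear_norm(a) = 10.21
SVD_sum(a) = [[-1.76, 1.93, -0.44], [5.45, -5.98, 1.36]] + [[0.97, 0.66, -0.96], [0.31, 0.21, -0.31]]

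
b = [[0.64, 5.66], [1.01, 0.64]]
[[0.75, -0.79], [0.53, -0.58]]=b@[[0.47, -0.52], [0.08, -0.08]]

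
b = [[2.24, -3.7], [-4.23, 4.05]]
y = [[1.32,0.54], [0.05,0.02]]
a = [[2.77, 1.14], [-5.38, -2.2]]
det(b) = -6.58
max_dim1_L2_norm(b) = 5.86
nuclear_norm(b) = 8.13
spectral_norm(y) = 1.43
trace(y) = 1.34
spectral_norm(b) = 7.22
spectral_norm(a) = 6.54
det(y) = -0.00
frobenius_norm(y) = 1.43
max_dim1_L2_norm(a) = 5.81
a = b @ y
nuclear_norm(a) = 6.54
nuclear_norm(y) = 1.43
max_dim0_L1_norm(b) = 7.75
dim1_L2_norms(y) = [1.43, 0.05]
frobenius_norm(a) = 6.54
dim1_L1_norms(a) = [3.91, 7.58]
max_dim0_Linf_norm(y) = 1.32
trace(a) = 0.57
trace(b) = 6.29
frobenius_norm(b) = 7.28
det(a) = 0.04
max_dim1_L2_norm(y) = 1.43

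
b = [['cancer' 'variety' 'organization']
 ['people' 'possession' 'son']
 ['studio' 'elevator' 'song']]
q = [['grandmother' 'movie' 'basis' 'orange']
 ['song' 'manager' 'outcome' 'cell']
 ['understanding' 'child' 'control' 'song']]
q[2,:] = ['understanding', 'child', 'control', 'song']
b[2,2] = 'song'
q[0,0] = 'grandmother'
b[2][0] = 'studio'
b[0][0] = 'cancer'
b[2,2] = 'song'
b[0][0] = 'cancer'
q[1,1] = 'manager'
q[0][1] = 'movie'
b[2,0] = 'studio'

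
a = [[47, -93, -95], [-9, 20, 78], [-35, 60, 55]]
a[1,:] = [-9, 20, 78]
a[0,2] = -95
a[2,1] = 60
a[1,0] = -9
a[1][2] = 78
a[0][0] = 47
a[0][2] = -95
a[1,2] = 78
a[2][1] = 60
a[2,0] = -35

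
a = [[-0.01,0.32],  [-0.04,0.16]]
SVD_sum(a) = [[-0.02, 0.32], [-0.01, 0.16]] + [[0.01,0.00], [-0.03,-0.0]]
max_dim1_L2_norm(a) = 0.32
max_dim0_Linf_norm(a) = 0.32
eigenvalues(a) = [(0.08+0.07j), (0.08-0.07j)]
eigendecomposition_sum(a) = [[-0.01+0.08j, 0.16-0.16j], [-0.02+0.02j, 0.08-0.01j]] + [[(-0.01-0.08j), (0.16+0.16j)], [(-0.02-0.02j), (0.08+0.01j)]]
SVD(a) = [[-0.89,-0.45], [-0.45,0.89]] @ diag([0.3587833935415921, 0.031216606458407996]) @ [[0.08, -1.0], [-1.0, -0.08]]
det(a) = 0.01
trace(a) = 0.15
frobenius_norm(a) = 0.36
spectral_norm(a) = 0.36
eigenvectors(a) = [[(0.94+0j),(0.94-0j)], [(0.25+0.22j),(0.25-0.22j)]]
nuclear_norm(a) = 0.39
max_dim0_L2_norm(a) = 0.36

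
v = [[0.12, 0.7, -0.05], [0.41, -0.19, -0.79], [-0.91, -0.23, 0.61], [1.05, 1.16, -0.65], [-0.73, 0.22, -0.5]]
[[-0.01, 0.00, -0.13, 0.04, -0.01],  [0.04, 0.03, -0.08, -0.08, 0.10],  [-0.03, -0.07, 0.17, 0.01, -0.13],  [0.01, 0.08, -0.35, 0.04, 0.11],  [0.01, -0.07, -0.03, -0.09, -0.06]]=v @[[0.01,0.09,-0.08,0.06,0.11], [-0.02,-0.01,-0.17,0.05,-0.04], [-0.04,0.01,0.1,0.12,-0.06]]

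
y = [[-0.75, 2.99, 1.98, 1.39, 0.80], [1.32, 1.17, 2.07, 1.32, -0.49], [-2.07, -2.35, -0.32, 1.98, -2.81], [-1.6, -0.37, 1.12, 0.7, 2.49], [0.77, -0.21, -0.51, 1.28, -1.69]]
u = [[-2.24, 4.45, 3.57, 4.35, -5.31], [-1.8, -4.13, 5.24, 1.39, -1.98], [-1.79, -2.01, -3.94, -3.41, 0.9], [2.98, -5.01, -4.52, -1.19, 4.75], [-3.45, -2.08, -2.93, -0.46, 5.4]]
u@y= [[-10.88, -10.38, 11.21, 6.08, 5.80],[-18.70, -22.63, -11.22, 0.86, -7.33],[12.99, 2.63, -10.72, -14.18, 0.61],[6.07, 13.11, -6.78, -6.17, 6.55],[10.8, -6.83, -13.47, -6.75, -3.78]]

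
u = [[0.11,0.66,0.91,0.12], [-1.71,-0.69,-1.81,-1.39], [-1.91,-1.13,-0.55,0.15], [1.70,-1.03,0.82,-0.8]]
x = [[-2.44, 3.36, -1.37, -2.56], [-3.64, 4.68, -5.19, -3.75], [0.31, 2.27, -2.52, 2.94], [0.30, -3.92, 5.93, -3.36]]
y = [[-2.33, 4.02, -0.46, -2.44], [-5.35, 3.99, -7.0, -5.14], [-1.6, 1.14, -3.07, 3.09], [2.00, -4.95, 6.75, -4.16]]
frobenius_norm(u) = 4.52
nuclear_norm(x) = 20.02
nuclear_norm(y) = 25.91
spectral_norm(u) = 3.77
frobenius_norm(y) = 16.18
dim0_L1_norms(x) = [6.69, 14.23, 15.01, 12.61]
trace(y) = -5.57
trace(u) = -1.93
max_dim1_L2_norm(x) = 8.73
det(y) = -383.24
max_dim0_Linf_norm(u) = 1.91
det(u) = -6.50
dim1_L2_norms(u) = [1.14, 2.93, 2.29, 2.29]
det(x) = 0.47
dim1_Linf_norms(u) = [0.91, 1.81, 1.91, 1.7]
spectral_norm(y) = 13.69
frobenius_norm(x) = 13.56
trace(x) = -3.64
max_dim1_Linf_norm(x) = 5.93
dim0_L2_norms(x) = [4.4, 7.33, 8.39, 6.37]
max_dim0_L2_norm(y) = 10.21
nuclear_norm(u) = 7.75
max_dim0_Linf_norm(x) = 5.93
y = u + x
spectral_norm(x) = 11.47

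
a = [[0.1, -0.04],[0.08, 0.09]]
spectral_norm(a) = 0.13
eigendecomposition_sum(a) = [[(0.05+0.02j), -0.02+0.03j],[(0.04-0.07j), 0.04+0.03j]] + [[0.05-0.02j, -0.02-0.03j],  [0.04+0.07j, 0.04-0.03j]]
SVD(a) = [[-0.59, -0.81], [-0.81, 0.59]] @ diag([0.13297655339930944, 0.09174549714313286]) @ [[-0.93,-0.37], [-0.37,0.93]]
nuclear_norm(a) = 0.22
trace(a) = 0.19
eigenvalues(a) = [(0.1+0.06j), (0.1-0.06j)]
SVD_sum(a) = [[0.07,0.03],  [0.1,0.04]] + [[0.03, -0.07], [-0.02, 0.05]]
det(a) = 0.01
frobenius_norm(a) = 0.16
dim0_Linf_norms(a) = [0.1, 0.09]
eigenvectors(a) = [[0.05+0.58j, (0.05-0.58j)], [0.82+0.00j, 0.82-0.00j]]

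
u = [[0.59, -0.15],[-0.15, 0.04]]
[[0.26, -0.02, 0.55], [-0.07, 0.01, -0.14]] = u @ [[0.44, -0.04, 0.93], [0.01, -0.00, 0.02]]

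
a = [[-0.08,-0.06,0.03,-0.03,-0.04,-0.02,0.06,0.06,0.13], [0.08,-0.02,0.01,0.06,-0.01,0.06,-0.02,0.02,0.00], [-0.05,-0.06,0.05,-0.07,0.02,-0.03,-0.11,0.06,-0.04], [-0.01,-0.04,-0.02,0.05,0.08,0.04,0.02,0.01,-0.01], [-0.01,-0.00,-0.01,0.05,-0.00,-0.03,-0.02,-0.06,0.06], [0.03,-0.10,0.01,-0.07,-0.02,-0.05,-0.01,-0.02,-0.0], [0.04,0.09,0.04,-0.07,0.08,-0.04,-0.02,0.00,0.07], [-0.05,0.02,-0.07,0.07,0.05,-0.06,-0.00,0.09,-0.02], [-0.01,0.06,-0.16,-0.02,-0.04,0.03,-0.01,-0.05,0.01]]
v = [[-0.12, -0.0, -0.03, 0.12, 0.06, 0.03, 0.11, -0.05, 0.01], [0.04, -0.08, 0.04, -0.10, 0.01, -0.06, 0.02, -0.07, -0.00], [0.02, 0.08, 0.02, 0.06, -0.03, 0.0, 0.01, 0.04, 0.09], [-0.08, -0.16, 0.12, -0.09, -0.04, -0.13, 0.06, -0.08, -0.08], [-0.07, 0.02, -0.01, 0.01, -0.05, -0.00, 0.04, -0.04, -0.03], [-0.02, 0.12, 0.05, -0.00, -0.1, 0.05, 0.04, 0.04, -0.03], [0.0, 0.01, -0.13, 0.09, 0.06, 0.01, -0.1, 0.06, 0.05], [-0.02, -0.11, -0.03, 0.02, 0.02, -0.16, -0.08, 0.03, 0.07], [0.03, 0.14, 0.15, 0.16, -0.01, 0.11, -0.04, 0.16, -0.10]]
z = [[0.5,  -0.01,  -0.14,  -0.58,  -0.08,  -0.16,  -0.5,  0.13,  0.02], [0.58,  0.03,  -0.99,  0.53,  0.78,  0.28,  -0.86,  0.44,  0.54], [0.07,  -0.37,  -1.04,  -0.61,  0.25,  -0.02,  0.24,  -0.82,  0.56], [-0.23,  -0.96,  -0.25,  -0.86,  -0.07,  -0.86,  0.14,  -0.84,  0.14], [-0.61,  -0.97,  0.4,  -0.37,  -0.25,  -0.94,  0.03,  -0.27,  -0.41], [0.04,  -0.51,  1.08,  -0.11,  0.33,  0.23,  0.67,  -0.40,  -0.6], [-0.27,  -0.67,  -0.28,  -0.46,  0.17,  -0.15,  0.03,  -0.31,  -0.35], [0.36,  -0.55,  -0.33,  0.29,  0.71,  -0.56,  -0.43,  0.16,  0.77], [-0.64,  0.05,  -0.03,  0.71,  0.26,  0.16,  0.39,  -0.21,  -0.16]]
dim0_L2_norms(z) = [1.28, 1.74, 1.91, 1.64, 1.21, 1.46, 1.36, 1.41, 1.38]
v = a @ z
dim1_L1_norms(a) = [0.51, 0.28, 0.49, 0.28, 0.24, 0.31, 0.45, 0.43, 0.39]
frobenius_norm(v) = 0.67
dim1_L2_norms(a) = [0.19, 0.12, 0.18, 0.11, 0.11, 0.14, 0.17, 0.17, 0.19]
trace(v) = -0.44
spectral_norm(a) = 0.24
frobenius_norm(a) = 0.47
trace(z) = -1.36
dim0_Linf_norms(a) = [0.08, 0.1, 0.16, 0.07, 0.08, 0.06, 0.11, 0.09, 0.13]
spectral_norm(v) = 0.46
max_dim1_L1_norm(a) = 0.51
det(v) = -0.00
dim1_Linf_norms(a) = [0.13, 0.08, 0.11, 0.08, 0.06, 0.1, 0.09, 0.09, 0.16]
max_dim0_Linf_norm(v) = 0.16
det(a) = 0.00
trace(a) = 0.03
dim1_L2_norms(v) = [0.22, 0.17, 0.15, 0.3, 0.11, 0.18, 0.21, 0.23, 0.34]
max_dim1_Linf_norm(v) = 0.16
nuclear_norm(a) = 1.32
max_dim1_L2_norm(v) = 0.34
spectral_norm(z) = 2.85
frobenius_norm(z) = 4.51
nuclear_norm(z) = 10.33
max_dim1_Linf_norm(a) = 0.16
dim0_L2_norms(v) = [0.17, 0.29, 0.25, 0.27, 0.15, 0.25, 0.19, 0.22, 0.18]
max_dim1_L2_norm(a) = 0.19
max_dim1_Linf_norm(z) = 1.08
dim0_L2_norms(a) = [0.14, 0.18, 0.19, 0.17, 0.14, 0.13, 0.13, 0.15, 0.17]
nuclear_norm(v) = 1.52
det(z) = 0.00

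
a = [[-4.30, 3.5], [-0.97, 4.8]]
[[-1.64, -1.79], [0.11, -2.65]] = a @[[0.48, -0.04],  [0.12, -0.56]]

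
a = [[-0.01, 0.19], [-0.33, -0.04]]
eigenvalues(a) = [(-0.02+0.25j), (-0.02-0.25j)]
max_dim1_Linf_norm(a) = 0.33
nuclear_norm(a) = 0.52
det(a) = 0.06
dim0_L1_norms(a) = [0.34, 0.23]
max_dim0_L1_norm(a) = 0.34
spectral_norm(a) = 0.33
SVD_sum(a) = [[0.02, 0.00], [-0.33, -0.05]] + [[-0.03, 0.19], [-0.00, 0.01]]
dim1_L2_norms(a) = [0.19, 0.33]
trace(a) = -0.05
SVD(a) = [[0.06, -1.0], [-1.00, -0.06]] @ diag([0.3327882630485613, 0.1896100524157978]) @ [[0.99, 0.15], [0.15, -0.99]]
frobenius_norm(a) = 0.38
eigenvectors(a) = [[-0.04-0.60j, -0.04+0.60j], [(0.8+0j), (0.8-0j)]]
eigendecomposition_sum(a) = [[-0.00+0.13j,(0.1+0.01j)], [(-0.17-0.02j),(-0.02+0.12j)]] + [[-0.00-0.13j, (0.1-0.01j)], [-0.17+0.02j, (-0.02-0.12j)]]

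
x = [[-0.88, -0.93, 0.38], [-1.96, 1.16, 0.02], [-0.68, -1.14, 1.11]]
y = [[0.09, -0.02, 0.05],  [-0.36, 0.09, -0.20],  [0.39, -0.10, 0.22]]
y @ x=[[-0.07, -0.16, 0.09], [0.28, 0.67, -0.36], [-0.30, -0.73, 0.39]]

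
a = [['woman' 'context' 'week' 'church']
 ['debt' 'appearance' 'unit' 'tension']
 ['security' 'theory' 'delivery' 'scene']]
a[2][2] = 'delivery'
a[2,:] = ['security', 'theory', 'delivery', 'scene']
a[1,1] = 'appearance'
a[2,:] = ['security', 'theory', 'delivery', 'scene']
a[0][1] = 'context'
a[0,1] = 'context'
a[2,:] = ['security', 'theory', 'delivery', 'scene']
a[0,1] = 'context'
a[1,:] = ['debt', 'appearance', 'unit', 'tension']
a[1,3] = 'tension'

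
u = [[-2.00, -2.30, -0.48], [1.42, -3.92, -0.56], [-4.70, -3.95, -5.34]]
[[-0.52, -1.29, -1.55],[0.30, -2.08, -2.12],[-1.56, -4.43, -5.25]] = u @ [[0.24, -0.0, 0.08], [-0.0, 0.46, 0.49], [0.08, 0.49, 0.55]]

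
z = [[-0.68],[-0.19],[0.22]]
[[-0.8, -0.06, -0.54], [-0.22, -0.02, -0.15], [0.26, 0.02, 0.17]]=z @ [[1.18, 0.09, 0.79]]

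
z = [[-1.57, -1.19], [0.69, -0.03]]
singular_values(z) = [2.04, 0.42]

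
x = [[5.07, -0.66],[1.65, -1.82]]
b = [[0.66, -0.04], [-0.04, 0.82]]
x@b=[[3.37, -0.74],[1.16, -1.56]]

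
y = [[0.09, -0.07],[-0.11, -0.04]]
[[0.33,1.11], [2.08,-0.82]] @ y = [[-0.09, -0.07], [0.28, -0.11]]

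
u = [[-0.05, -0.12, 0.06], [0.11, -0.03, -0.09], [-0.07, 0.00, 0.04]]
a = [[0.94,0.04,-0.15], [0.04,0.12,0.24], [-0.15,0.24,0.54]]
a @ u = [[-0.03, -0.11, 0.05], [-0.01, -0.01, 0.0], [-0.0, 0.01, -0.01]]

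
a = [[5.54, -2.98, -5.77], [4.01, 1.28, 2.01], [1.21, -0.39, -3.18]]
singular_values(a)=[9.12, 4.7, 1.06]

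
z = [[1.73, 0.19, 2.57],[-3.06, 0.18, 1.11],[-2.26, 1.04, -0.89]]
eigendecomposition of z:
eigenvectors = [[-0.07-0.54j,  (-0.07+0.54j),  -0.29+0.00j], [(0.7+0j),  0.70-0.00j,  (-0.86+0j)], [0.47+0.04j,  (0.47-0.04j),  0.42+0.00j]]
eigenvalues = [(1.22+2.41j), (1.22-2.41j), (-1.42+0j)]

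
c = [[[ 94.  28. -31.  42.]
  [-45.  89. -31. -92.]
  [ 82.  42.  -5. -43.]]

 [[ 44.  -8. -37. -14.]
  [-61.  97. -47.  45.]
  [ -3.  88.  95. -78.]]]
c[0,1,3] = -92.0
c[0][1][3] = -92.0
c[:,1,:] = [[-45.0, 89.0, -31.0, -92.0], [-61.0, 97.0, -47.0, 45.0]]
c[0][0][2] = -31.0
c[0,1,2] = -31.0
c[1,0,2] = -37.0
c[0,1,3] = -92.0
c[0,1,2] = -31.0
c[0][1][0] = -45.0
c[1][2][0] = -3.0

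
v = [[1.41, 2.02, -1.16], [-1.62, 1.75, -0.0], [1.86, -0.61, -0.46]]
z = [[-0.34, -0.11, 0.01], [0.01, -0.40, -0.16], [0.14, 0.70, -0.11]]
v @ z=[[-0.62, -1.78, -0.18], [0.57, -0.52, -0.30], [-0.7, -0.28, 0.17]]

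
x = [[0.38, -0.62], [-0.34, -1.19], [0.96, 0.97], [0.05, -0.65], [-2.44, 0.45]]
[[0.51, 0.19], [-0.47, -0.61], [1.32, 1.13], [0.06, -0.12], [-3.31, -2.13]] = x @[[1.36, 0.92], [0.01, 0.25]]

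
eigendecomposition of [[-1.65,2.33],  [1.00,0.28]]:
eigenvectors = [[-0.94, -0.64], [0.34, -0.77]]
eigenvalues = [-2.49, 1.12]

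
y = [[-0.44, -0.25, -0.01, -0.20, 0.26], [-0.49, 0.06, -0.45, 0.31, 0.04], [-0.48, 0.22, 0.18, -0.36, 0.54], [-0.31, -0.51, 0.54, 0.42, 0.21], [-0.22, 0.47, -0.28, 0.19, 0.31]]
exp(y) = [[0.69, -0.11, -0.06, -0.2, 0.21],[-0.37, 0.94, -0.36, 0.51, -0.08],[-0.49, 0.5, 0.93, -0.26, 0.54],[-0.39, -0.42, 0.76, 1.37, 0.44],[-0.28, 0.46, -0.36, 0.45, 1.28]]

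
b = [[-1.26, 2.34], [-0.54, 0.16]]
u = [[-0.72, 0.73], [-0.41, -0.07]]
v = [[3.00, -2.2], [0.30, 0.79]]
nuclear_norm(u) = 1.39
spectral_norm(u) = 1.06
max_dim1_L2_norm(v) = 3.72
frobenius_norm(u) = 1.11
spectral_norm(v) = 3.73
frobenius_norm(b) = 2.72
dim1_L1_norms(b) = [3.6, 0.7]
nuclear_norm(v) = 4.54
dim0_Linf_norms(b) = [1.26, 2.34]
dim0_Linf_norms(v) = [3.0, 2.2]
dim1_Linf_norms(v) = [3.0, 0.79]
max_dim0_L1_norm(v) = 3.3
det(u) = 0.35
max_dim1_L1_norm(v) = 5.2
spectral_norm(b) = 2.69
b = v @ u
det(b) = 1.06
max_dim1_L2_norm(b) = 2.66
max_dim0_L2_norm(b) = 2.35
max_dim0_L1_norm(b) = 2.5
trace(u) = -0.79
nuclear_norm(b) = 3.08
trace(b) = -1.10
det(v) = 3.03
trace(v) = 3.79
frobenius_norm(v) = 3.81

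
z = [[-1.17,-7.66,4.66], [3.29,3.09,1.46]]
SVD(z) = [[-0.95, 0.30],[0.30, 0.95]] @ diag([9.395935911616583, 3.9975352837459583]) @ [[0.22, 0.88, -0.43], [0.70, 0.16, 0.70]]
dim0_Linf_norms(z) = [3.29, 7.66, 4.66]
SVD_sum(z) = [[-2.01, -7.85, 3.82],[0.63, 2.47, -1.20]] + [[0.84, 0.19, 0.84], [2.66, 0.62, 2.66]]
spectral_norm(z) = 9.40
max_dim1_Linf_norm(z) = 7.66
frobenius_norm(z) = 10.21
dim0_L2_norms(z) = [3.49, 8.26, 4.88]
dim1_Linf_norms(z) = [7.66, 3.29]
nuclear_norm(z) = 13.39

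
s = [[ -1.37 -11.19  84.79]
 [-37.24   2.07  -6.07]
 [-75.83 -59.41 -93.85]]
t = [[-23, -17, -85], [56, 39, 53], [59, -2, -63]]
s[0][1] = -11.19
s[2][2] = -93.85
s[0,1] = -11.19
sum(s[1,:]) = -41.24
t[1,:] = [56, 39, 53]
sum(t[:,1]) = 20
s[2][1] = -59.41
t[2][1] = -2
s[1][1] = 2.07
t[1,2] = 53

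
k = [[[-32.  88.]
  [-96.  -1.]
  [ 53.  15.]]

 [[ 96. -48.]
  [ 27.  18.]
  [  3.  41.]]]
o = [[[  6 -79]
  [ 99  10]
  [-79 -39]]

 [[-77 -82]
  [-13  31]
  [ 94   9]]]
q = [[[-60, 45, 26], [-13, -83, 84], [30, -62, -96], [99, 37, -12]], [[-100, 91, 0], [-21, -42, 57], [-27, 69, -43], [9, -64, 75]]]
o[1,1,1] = 31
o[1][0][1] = -82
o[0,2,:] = [-79, -39]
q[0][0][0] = -60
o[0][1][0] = 99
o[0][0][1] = -79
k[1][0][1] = -48.0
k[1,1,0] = 27.0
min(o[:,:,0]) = -79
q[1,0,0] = -100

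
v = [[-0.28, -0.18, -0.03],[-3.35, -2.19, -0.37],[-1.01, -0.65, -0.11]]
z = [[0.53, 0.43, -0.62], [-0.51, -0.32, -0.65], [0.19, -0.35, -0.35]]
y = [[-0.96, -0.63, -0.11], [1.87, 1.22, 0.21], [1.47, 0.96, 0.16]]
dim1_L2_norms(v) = [0.33, 4.02, 1.21]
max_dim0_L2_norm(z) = 0.96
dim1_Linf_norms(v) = [0.28, 3.35, 1.01]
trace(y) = 0.42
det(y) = -0.00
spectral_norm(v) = 4.21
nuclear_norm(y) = 3.08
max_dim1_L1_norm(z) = 1.58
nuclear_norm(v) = 4.22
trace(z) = -0.14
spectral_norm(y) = 3.08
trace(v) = -2.58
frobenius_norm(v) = 4.21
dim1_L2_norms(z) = [0.92, 0.89, 0.53]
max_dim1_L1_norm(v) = 5.91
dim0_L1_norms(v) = [4.64, 3.02, 0.51]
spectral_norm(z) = 0.97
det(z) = -0.34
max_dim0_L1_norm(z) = 1.62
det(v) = -0.00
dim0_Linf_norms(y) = [1.87, 1.22, 0.21]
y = z @ v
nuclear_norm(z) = 2.26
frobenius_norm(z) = 1.38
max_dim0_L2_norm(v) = 3.51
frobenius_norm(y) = 3.08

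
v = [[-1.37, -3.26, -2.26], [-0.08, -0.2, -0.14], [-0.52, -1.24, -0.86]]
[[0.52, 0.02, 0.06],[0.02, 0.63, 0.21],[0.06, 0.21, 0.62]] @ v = [[-0.75, -1.77, -1.23], [-0.19, -0.45, -0.31], [-0.42, -1.01, -0.70]]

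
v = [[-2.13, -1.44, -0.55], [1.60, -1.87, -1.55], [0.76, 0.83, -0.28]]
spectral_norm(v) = 2.91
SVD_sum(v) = [[0.2, -0.37, -0.28], [1.15, -2.1, -1.58], [-0.06, 0.11, 0.08]] + [[-2.29, -1.17, -0.11], [0.45, 0.23, 0.02], [0.93, 0.47, 0.04]] + [[-0.04, 0.10, -0.16], [0.00, -0.00, 0.01], [-0.11, 0.25, -0.41]]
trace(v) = -4.28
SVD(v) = [[-0.17,0.91,0.37], [-0.98,-0.18,-0.02], [0.05,-0.37,0.93]] @ diag([2.911778845650042, 2.82185770384703, 0.525321856830724]) @ [[-0.4, 0.73, 0.55], [-0.89, -0.46, -0.04], [-0.22, 0.51, -0.83]]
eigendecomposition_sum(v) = [[-1.01+0.52j,-0.72-0.72j,(-0.17-0.75j)], [(0.69+1.32j),-0.94+0.94j,-0.98+0.23j], [(0.53-0.33j),0.42+0.36j,0.13+0.40j]] + [[(-1.01-0.52j), (-0.72+0.72j), -0.17+0.75j], [0.69-1.32j, -0.94-0.94j, (-0.98-0.23j)], [(0.53+0.33j), 0.42-0.36j, (0.13-0.4j)]] + [[(-0.11-0j), (-0.01-0j), -0.20-0.00j], [0.23+0.00j, 0.01+0.00j, (0.42+0j)], [-0.29-0.00j, (-0.02-0j), -0.54-0.00j]]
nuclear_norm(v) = 6.26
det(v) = -4.32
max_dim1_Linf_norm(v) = 2.13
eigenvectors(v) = [[-0.58j, 0.58j, 0.28+0.00j],[-0.75+0.00j, (-0.75-0j), -0.59+0.00j],[(0.03+0.31j), 0.03-0.31j, (0.76+0j)]]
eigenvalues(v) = [(-1.82+1.86j), (-1.82-1.86j), (-0.64+0j)]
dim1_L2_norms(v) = [2.63, 2.91, 1.16]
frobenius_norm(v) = 4.09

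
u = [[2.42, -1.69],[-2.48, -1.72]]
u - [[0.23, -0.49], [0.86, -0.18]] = [[2.19,-1.20],  [-3.34,-1.54]]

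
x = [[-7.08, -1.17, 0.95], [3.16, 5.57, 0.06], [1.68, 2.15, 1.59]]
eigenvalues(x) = [-6.91, 5.44, 1.56]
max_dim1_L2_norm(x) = 7.24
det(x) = -58.46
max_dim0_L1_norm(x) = 11.92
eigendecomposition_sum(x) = [[-7.01, -0.79, 0.79], [1.77, 0.2, -0.20], [0.94, 0.11, -0.11]] + [[-0.07, -0.28, -0.02],  [1.39, 5.28, 0.43],  [0.75, 2.83, 0.23]] + [[-0.0, -0.10, 0.18],[0.0, 0.09, -0.17],[-0.00, -0.79, 1.47]]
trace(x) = 0.08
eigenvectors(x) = [[-0.96, -0.05, 0.12],[0.24, 0.88, -0.11],[0.13, 0.47, 0.99]]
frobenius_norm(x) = 10.17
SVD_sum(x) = [[-5.52,  -3.59,  0.15], [4.76,  3.1,  -0.13], [2.13,  1.39,  -0.06]] + [[-1.56, 2.42, 0.8], [-1.5, 2.34, 0.77], [-0.67, 1.05, 0.35]] + [[-0.0, 0.00, -0.00], [-0.1, 0.13, -0.58], [0.22, -0.29, 1.30]]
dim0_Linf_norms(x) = [7.08, 5.57, 1.59]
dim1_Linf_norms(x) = [7.08, 5.57, 2.15]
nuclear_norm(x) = 14.90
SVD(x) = [[-0.73, -0.69, -0.0], [0.63, -0.66, -0.41], [0.28, -0.30, 0.91]] @ diag([9.068310414655532, 4.354101768984157, 1.4806903824834947]) @ [[0.84,0.55,-0.02],[0.52,-0.81,-0.27],[0.16,-0.21,0.96]]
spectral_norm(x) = 9.07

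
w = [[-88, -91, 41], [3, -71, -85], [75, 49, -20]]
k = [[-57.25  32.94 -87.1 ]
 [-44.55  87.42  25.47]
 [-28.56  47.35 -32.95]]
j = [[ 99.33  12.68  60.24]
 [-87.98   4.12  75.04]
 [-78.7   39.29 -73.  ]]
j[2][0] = -78.7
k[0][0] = -57.25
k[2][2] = -32.95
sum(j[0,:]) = 172.25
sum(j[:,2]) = 62.28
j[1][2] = 75.04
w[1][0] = 3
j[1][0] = -87.98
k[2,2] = -32.95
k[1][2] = 25.47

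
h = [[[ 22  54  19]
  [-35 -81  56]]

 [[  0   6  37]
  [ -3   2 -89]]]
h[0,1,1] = -81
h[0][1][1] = -81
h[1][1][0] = -3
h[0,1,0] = -35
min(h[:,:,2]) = -89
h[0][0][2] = 19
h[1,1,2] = -89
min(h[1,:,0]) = -3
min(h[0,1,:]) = -81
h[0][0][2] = 19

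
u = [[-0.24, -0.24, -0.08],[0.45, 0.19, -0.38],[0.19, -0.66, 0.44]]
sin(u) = [[-0.25, -0.24, -0.08], [0.44, 0.15, -0.35], [0.2, -0.61, 0.38]]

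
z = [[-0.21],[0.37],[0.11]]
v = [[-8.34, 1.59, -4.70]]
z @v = [[1.75, -0.33, 0.99],[-3.09, 0.59, -1.74],[-0.92, 0.17, -0.52]]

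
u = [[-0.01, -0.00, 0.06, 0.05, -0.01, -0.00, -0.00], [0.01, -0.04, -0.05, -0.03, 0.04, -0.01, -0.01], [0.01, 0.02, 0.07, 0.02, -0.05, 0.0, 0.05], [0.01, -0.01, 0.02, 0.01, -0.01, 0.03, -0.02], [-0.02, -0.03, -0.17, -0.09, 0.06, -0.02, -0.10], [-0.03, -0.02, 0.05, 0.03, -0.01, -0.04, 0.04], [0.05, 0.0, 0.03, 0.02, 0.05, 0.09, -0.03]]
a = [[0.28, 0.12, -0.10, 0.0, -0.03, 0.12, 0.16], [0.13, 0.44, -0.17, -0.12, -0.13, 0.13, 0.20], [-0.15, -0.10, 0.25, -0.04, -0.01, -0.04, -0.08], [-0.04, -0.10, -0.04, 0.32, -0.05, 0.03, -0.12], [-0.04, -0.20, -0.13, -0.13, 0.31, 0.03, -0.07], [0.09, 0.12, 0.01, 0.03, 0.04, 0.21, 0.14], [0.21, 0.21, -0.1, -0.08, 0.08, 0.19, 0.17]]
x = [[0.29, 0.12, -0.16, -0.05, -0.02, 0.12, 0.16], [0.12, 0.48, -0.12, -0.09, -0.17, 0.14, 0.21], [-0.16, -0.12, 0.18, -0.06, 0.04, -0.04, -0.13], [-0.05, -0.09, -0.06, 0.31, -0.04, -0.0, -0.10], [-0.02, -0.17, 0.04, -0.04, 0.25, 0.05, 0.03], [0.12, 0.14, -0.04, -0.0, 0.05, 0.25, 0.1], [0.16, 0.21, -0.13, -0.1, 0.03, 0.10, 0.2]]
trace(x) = 1.96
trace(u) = 0.02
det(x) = -0.00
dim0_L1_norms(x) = [0.92, 1.33, 0.73, 0.65, 0.6, 0.7, 0.93]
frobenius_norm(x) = 1.05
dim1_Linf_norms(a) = [0.28, 0.44, 0.25, 0.32, 0.31, 0.21, 0.21]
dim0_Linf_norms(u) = [0.05, 0.04, 0.17, 0.09, 0.06, 0.09, 0.1]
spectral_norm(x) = 0.87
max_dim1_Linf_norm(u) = 0.17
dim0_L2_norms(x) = [0.41, 0.6, 0.31, 0.35, 0.31, 0.33, 0.38]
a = x + u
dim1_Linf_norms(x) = [0.29, 0.48, 0.18, 0.31, 0.25, 0.25, 0.21]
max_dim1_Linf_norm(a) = 0.44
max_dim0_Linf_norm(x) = 0.48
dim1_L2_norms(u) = [0.08, 0.08, 0.1, 0.05, 0.23, 0.09, 0.12]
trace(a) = 1.98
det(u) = 0.00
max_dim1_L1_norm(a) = 1.32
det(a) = 0.00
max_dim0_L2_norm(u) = 0.21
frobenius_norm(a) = 1.07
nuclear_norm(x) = 1.97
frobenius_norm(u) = 0.32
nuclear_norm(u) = 0.57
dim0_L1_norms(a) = [0.94, 1.29, 0.8, 0.72, 0.65, 0.75, 0.94]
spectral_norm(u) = 0.28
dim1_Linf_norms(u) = [0.06, 0.05, 0.07, 0.03, 0.17, 0.05, 0.09]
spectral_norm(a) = 0.85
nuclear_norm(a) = 2.15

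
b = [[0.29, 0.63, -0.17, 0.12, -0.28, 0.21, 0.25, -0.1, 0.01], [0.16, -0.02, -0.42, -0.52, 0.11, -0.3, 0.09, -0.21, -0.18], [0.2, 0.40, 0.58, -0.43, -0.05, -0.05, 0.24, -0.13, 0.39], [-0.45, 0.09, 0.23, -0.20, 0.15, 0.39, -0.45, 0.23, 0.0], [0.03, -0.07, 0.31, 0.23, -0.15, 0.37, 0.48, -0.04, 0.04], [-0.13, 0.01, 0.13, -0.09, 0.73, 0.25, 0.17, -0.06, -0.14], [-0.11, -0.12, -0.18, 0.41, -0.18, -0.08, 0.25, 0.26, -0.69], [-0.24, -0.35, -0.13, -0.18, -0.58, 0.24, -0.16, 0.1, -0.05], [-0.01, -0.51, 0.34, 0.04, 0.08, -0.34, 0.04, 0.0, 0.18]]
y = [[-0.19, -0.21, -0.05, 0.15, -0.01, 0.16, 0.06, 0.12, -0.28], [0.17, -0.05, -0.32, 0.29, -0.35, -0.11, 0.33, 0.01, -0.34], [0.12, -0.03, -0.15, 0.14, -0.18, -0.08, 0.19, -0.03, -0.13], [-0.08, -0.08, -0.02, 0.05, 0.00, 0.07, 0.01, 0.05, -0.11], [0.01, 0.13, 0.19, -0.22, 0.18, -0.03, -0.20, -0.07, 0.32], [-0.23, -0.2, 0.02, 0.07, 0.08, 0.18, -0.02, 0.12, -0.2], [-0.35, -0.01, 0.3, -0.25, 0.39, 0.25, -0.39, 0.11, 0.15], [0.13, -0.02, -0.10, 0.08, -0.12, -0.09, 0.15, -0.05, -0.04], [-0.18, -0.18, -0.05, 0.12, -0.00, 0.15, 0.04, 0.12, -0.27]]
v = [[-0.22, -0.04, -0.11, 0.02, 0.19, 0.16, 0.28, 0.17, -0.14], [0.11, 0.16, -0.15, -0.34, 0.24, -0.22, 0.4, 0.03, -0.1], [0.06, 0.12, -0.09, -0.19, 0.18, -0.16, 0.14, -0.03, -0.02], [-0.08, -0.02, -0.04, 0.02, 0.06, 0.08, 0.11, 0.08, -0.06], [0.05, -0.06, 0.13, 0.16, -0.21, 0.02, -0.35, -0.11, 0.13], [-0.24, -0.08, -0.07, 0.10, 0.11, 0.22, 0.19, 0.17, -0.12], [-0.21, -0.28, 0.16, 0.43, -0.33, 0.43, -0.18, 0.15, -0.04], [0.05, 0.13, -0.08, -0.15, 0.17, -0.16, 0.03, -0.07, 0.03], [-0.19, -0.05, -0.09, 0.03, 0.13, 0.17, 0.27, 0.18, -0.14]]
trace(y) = -0.69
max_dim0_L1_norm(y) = 1.84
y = v @ b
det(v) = 0.00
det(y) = -0.00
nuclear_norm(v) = 2.37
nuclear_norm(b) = 6.40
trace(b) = 1.28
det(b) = 0.00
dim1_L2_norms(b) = [0.85, 0.81, 0.98, 0.86, 0.74, 0.83, 0.93, 0.81, 0.73]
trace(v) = -0.51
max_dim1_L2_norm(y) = 0.82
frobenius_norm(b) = 2.52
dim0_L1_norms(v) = [1.21, 0.94, 0.92, 1.44, 1.62, 1.62, 1.95, 0.99, 0.78]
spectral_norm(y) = 1.28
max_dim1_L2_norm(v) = 0.83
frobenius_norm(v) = 1.54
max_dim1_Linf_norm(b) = 0.73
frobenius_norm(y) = 1.55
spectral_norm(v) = 1.20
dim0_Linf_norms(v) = [0.24, 0.28, 0.16, 0.43, 0.33, 0.43, 0.4, 0.18, 0.14]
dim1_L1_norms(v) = [1.33, 1.75, 0.99, 0.55, 1.22, 1.3, 2.21, 0.87, 1.25]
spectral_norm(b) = 1.28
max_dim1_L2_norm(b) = 0.98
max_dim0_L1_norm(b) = 2.49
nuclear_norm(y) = 2.30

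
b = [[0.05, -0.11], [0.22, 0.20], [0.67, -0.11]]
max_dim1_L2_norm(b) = 0.68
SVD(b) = [[-0.08, 0.43], [-0.29, -0.88], [-0.95, 0.23]] @ diag([0.7089612888320266, 0.2477375444651694]) @ [[-1.00, 0.08], [-0.08, -1.00]]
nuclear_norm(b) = 0.96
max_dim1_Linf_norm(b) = 0.67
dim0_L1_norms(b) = [0.94, 0.42]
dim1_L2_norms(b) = [0.12, 0.3, 0.68]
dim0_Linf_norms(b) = [0.67, 0.2]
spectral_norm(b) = 0.71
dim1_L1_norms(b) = [0.16, 0.42, 0.78]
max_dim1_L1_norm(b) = 0.78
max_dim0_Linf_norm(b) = 0.67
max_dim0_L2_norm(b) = 0.71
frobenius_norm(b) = 0.75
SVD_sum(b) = [[0.06, -0.00], [0.2, -0.02], [0.67, -0.05]] + [[-0.01, -0.11],  [0.02, 0.22],  [-0.00, -0.06]]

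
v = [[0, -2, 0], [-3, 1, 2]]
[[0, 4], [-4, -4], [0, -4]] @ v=[[-12, 4, 8], [12, 4, -8], [12, -4, -8]]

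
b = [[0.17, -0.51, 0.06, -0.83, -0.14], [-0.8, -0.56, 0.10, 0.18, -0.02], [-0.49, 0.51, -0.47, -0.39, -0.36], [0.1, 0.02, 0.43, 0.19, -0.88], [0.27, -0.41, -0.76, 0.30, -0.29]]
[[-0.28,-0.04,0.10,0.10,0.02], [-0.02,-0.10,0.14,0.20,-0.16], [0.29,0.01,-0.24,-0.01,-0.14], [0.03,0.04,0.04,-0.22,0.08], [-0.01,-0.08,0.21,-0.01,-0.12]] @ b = [[-0.05, 0.21, -0.04, 0.21, -0.09], [-0.02, 0.21, 0.13, -0.07, -0.18], [0.12, -0.22, 0.23, -0.19, 0.09], [-0.05, -0.05, -0.17, -0.05, 0.15], [-0.07, 0.21, -0.02, -0.13, -0.03]]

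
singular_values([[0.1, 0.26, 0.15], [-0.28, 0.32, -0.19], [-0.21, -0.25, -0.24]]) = [0.51, 0.47, 0.0]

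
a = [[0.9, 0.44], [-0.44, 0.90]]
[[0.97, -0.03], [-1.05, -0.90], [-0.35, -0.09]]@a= [[0.89, 0.40],[-0.55, -1.27],[-0.28, -0.24]]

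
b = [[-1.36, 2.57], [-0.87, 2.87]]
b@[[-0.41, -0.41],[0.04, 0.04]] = [[0.66, 0.66], [0.47, 0.47]]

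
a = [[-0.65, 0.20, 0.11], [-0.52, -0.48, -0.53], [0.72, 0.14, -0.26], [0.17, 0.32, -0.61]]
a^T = [[-0.65,-0.52,0.72,0.17], [0.2,-0.48,0.14,0.32], [0.11,-0.53,-0.26,-0.61]]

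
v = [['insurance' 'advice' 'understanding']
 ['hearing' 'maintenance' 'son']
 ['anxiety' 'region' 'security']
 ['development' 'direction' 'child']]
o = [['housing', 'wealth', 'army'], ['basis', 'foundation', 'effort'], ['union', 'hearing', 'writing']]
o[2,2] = 'writing'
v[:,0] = ['insurance', 'hearing', 'anxiety', 'development']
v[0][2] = 'understanding'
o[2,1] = 'hearing'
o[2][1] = 'hearing'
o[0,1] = 'wealth'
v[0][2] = 'understanding'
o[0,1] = 'wealth'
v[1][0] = 'hearing'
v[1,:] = ['hearing', 'maintenance', 'son']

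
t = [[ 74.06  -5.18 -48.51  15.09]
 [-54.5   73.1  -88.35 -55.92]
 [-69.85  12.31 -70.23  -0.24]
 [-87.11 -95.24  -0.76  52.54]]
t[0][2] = -48.51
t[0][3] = 15.09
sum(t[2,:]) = -128.01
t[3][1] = -95.24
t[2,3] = -0.24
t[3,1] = -95.24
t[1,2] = -88.35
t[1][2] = -88.35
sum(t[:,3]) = 11.469999999999999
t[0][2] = -48.51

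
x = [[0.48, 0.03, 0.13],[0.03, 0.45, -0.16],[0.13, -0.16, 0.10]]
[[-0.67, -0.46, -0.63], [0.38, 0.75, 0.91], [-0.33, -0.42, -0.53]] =x@[[-2.15, -0.52, -0.93], [1.83, 1.04, 1.47], [2.38, -1.86, -1.72]]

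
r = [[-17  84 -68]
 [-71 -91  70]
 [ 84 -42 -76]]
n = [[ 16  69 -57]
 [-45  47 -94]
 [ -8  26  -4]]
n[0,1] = 69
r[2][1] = -42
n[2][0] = -8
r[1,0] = -71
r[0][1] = 84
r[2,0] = 84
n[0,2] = -57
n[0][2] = -57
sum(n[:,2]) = -155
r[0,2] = -68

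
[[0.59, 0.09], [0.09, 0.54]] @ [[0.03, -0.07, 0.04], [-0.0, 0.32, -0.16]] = [[0.02, -0.01, 0.01], [0.00, 0.17, -0.08]]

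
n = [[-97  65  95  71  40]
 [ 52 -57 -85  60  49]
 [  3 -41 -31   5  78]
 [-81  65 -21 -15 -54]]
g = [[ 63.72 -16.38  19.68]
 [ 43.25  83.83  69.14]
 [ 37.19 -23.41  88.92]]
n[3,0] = -81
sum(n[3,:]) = -106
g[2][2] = 88.92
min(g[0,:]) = -16.38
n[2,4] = 78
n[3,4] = -54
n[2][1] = -41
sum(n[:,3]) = 121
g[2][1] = -23.41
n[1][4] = 49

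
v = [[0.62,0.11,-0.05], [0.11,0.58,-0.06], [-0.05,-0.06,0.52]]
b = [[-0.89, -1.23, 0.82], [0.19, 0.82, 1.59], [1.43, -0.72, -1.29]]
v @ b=[[-0.60, -0.64, 0.75], [-0.07, 0.38, 1.09], [0.78, -0.36, -0.81]]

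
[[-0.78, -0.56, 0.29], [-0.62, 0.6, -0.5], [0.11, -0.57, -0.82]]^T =[[-0.78,-0.62,0.11], [-0.56,0.60,-0.57], [0.29,-0.50,-0.82]]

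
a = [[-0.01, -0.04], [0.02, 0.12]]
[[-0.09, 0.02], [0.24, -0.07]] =a@[[1.77, 1.77], [1.71, -0.85]]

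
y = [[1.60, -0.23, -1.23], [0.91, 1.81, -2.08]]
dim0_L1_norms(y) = [2.51, 2.04, 3.31]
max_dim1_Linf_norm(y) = 2.08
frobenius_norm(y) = 3.54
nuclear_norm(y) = 4.68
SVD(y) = [[-0.49,-0.87], [-0.87,0.49]] @ diag([3.2358846733595548, 1.4441088534860278]) @ [[-0.49, -0.45, 0.75], [-0.65, 0.76, 0.03]]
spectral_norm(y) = 3.24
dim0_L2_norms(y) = [1.84, 1.82, 2.42]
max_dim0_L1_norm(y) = 3.31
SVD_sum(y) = [[0.78, 0.72, -1.19], [1.38, 1.27, -2.1]] + [[0.82, -0.95, -0.04], [-0.47, 0.54, 0.02]]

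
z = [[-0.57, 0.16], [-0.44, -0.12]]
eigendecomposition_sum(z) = [[(-0.28-0.21j), (0.08+0.2j)], [(-0.22-0.54j), (-0.06+0.35j)]] + [[-0.28+0.21j, 0.08-0.20j],[(-0.22+0.54j), -0.06-0.35j]]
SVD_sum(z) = [[-0.58, 0.05], [-0.43, 0.03]] + [[0.01, 0.11], [-0.01, -0.15]]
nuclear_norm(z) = 0.91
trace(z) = -0.69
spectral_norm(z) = 0.72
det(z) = 0.14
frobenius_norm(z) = 0.75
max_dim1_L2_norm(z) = 0.59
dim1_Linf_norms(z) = [0.57, 0.44]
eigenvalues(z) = [(-0.34+0.14j), (-0.34-0.14j)]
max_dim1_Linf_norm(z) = 0.57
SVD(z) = [[-0.8, -0.59], [-0.59, 0.80]] @ diag([0.722192519623845, 0.19219251962384512]) @ [[1.00,  -0.08], [-0.08,  -1.0]]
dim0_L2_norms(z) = [0.72, 0.2]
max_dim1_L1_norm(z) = 0.73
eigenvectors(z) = [[(-0.44+0.27j), -0.44-0.27j], [-0.86+0.00j, (-0.86-0j)]]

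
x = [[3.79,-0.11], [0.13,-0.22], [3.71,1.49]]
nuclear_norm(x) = 6.54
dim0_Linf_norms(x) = [3.79, 1.49]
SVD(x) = [[-0.69, -0.71], [-0.02, -0.21], [-0.73, 0.67]] @ diag([5.395178655802767, 1.14793173663343]) @ [[-0.98, -0.19],[-0.19, 0.98]]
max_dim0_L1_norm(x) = 7.63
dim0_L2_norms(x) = [5.31, 1.51]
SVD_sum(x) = [[3.64, 0.69], [0.09, 0.02], [3.85, 0.73]] + [[0.15, -0.8],[0.04, -0.24],[-0.14, 0.76]]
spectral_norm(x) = 5.40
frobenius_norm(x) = 5.52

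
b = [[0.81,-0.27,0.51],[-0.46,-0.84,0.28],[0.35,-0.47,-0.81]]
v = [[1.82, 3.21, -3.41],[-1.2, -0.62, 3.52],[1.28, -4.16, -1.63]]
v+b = [[2.63, 2.94, -2.9], [-1.66, -1.46, 3.8], [1.63, -4.63, -2.44]]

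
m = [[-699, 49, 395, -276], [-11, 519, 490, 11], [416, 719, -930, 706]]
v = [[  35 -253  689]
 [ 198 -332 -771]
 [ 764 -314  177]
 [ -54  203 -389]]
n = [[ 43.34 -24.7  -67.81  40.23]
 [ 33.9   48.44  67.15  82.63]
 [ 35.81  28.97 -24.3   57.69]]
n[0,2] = -67.81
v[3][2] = -389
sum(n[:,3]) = 180.54999999999998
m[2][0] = 416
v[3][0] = -54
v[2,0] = 764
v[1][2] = -771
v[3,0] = -54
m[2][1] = 719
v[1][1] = -332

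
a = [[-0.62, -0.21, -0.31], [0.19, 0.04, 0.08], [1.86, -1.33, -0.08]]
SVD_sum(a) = [[-0.34, 0.22, 0.0], [0.11, -0.07, -0.00], [1.91, -1.25, -0.02]] + [[-0.28, -0.43, -0.31], [0.07, 0.11, 0.08], [-0.05, -0.08, -0.06]] + [[0.00, 0.0, -0.0], [0.00, 0.0, -0.00], [-0.00, -0.00, 0.00]]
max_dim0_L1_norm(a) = 2.67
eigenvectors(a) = [[(0.1-0.34j), 0.10+0.34j, (-0.28+0j)],  [(-0.04+0.09j), (-0.04-0.09j), (-0.44+0j)],  [-0.93+0.00j, -0.93-0.00j, 0.85+0.00j]]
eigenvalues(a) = [(-0.33+0.8j), (-0.33-0.8j), 0j]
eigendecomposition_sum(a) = [[(-0.31+0.27j), (-0.11-0.29j), -0.15-0.06j], [0.09-0.06j, 0.02+0.08j, (0.04+0.02j)], [0.93+0.59j, -0.66+0.49j, (-0.04+0.44j)]] + [[-0.31-0.27j, (-0.11+0.29j), -0.15+0.06j], [0.09+0.06j, 0.02-0.08j, (0.04-0.02j)], [0.93-0.59j, (-0.66-0.49j), -0.04-0.44j]] + [[0.00-0.00j, 0.00-0.00j, (-0-0j)], [0.00-0.00j, 0.00-0.00j, (-0-0j)], [(-0+0j), (-0.01+0j), 0j]]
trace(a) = -0.66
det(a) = 0.00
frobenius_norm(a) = 2.41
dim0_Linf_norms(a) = [1.86, 1.33, 0.31]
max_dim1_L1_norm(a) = 3.27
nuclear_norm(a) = 2.96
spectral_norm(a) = 2.32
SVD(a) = [[-0.17, 0.95, 0.26], [0.06, -0.25, 0.97], [0.98, 0.18, -0.01]] @ diag([2.324190725251847, 0.6338244147576015, 0.002020868743464417]) @ [[0.84, -0.55, -0.01], [-0.47, -0.71, -0.52], [0.28, 0.44, -0.85]]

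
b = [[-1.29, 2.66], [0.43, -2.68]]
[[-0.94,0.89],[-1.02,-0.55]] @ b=[[1.6, -4.89],[1.08, -1.24]]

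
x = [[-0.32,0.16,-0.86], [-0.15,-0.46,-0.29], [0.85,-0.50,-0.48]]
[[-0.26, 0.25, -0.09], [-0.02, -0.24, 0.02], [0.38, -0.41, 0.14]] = x@ [[0.42, -0.16, 0.12], [-0.16, 0.65, -0.11], [0.12, -0.11, 0.04]]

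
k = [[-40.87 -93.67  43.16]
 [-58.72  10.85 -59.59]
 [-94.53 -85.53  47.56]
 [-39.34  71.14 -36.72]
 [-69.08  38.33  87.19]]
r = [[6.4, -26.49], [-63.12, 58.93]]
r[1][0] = -63.12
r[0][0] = 6.4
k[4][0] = -69.08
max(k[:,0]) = -39.34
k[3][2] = -36.72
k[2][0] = -94.53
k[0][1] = -93.67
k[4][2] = 87.19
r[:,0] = [6.4, -63.12]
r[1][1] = 58.93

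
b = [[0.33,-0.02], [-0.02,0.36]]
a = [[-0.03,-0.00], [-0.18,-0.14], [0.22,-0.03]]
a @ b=[[-0.01, 0.0], [-0.06, -0.05], [0.07, -0.02]]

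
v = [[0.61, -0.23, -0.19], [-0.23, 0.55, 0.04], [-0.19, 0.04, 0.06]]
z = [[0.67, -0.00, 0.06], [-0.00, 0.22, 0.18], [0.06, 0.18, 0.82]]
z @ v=[[0.40, -0.15, -0.12], [-0.08, 0.13, 0.02], [-0.16, 0.12, 0.04]]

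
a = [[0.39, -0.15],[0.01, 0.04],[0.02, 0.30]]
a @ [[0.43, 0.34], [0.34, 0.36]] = [[0.12,0.08],[0.02,0.02],[0.11,0.11]]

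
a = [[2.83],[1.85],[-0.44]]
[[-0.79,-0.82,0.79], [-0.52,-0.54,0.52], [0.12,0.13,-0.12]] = a@[[-0.28, -0.29, 0.28]]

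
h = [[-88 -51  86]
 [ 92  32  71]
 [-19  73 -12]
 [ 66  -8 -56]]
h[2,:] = [-19, 73, -12]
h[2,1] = 73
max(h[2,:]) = 73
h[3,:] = [66, -8, -56]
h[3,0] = 66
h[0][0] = -88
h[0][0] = -88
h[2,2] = -12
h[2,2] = -12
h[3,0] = 66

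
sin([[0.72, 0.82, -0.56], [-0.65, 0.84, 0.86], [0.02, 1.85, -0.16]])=[[0.74, 0.68, -0.58], [-0.38, 0.49, 0.58], [0.26, 1.39, -0.37]]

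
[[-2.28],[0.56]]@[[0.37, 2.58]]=[[-0.84, -5.88], [0.21, 1.44]]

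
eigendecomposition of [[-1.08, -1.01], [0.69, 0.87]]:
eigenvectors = [[-0.91, 0.56], [0.42, -0.83]]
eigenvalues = [-0.61, 0.4]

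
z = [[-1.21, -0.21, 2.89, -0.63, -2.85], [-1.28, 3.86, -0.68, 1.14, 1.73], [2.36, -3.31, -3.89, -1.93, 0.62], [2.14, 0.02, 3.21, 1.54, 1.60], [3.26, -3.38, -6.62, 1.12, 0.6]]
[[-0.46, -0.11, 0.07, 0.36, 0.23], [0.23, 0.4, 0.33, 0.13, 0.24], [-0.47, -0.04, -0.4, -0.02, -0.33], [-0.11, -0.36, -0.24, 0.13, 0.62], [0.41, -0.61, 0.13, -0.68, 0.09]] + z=[[-1.67, -0.32, 2.96, -0.27, -2.62], [-1.05, 4.26, -0.35, 1.27, 1.97], [1.89, -3.35, -4.29, -1.95, 0.29], [2.03, -0.34, 2.97, 1.67, 2.22], [3.67, -3.99, -6.49, 0.44, 0.69]]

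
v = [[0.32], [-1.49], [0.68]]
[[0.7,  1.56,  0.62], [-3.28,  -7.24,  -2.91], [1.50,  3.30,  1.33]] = v @ [[2.20, 4.86, 1.95]]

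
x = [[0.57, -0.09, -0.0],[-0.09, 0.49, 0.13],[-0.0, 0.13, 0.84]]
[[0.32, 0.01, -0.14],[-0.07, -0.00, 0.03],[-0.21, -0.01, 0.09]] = x@[[0.57, 0.02, -0.25], [0.02, 0.0, -0.01], [-0.25, -0.01, 0.11]]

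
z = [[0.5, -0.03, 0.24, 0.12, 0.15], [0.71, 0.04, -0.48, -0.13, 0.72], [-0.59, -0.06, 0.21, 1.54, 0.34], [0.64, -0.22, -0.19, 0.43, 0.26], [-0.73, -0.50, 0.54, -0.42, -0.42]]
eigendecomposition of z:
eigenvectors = [[-0.02-0.02j, -0.02+0.02j, (-0.55+0j), (-0.16-0.31j), -0.16+0.31j],  [(-0.67+0j), -0.67-0.00j, (0.12+0j), (-0.12-0.41j), -0.12+0.41j],  [(-0.01+0.33j), -0.01-0.33j, (-0.64+0j), 0.44-0.12j, (0.44+0.12j)],  [-0.27-0.01j, -0.27+0.01j, (-0.51+0j), (-0.15+0.01j), -0.15-0.01j],  [(0.3-0.52j), 0.30+0.52j, (0.16+0j), (0.68+0j), (0.68-0j)]]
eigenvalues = [(-0.33+0.82j), (-0.33-0.82j), (0.85+0j), (0.28+0.52j), (0.28-0.52j)]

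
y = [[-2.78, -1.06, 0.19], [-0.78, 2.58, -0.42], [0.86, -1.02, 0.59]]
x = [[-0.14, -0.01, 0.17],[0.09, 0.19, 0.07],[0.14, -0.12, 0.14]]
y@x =[[0.32, -0.20, -0.52],  [0.28, 0.55, -0.01],  [-0.13, -0.27, 0.16]]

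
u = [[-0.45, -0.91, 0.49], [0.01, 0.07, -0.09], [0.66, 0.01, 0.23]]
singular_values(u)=[1.15, 0.67, 0.03]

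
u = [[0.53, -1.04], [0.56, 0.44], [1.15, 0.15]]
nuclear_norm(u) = 2.52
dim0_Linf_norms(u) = [1.15, 1.04]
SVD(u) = [[-0.52,0.81], [-0.33,-0.48], [-0.79,-0.33]] @ diag([1.3943023308068776, 1.1272182620533202]) @ [[-0.98, 0.2], [-0.20, -0.98]]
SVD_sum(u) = [[0.71, -0.15], [0.45, -0.09], [1.07, -0.22]] + [[-0.18,-0.89], [0.11,0.53], [0.08,0.37]]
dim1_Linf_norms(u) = [1.04, 0.56, 1.15]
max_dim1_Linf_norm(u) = 1.15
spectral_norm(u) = 1.39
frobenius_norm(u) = 1.79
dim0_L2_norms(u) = [1.38, 1.14]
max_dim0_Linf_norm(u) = 1.15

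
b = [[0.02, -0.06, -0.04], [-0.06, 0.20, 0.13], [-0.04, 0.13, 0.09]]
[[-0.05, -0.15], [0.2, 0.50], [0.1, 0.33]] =b @ [[-0.07, -0.86], [3.93, 2.07], [-4.56, 0.3]]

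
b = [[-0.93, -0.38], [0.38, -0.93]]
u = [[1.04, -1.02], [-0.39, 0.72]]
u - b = [[1.97, -0.64], [-0.77, 1.65]]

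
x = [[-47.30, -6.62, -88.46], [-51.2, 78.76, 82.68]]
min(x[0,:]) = -88.46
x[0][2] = -88.46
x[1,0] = -51.2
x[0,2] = -88.46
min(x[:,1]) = -6.62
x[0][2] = -88.46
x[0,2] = -88.46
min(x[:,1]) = -6.62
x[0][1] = -6.62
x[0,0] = -47.3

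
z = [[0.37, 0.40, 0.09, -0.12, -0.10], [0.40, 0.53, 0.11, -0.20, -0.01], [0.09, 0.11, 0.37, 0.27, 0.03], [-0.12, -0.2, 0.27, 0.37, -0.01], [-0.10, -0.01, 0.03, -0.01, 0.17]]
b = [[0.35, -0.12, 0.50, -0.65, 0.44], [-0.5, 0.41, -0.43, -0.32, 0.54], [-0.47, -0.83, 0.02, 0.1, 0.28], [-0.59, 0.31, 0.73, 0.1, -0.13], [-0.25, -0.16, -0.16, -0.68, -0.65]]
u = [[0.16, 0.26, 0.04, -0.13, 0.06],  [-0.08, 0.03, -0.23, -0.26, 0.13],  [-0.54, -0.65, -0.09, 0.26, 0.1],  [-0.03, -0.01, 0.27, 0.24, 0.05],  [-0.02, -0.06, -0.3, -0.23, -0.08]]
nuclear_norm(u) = 1.81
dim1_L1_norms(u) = [0.65, 0.73, 1.64, 0.6, 0.69]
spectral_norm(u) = 0.95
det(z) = 0.00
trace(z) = 1.81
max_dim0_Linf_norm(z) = 0.53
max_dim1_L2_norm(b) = 1.0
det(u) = -0.00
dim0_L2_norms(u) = [0.57, 0.7, 0.47, 0.51, 0.2]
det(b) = -1.00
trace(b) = 0.23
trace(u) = 0.26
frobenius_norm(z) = 1.17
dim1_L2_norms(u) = [0.34, 0.38, 0.89, 0.37, 0.39]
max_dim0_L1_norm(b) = 2.16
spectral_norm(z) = 0.96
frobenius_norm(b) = 2.24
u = b @ z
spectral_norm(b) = 1.01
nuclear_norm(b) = 5.00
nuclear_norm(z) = 1.81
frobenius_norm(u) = 1.16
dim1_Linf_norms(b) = [0.65, 0.54, 0.83, 0.73, 0.68]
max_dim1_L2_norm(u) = 0.89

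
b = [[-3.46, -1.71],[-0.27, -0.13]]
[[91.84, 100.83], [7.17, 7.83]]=b@ [[-27.64, -24.12], [2.22, -10.16]]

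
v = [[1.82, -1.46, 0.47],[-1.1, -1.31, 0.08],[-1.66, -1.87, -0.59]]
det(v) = 2.77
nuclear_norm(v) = 5.82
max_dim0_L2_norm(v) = 2.71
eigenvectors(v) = [[(0.89+0j), (0.01+0.06j), (0.01-0.06j)], [-0.29+0.00j, -0.27+0.11j, -0.27-0.11j], [-0.34+0.00j, (-0.95+0j), (-0.95-0j)]]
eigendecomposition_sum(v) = [[1.91+0.00j, -0.98+0.00j, 0.30+0.00j],  [(-0.63+0j), (0.32+0j), -0.10+0.00j],  [-0.74+0.00j, (0.38+0j), -0.12+0.00j]] + [[(-0.05+0.04j),-0.24+0.12j,0.08-0.00j], [-0.23-0.21j,(-0.82-1.13j),(0.09+0.42j)], [-0.46-0.92j,-1.12-4.42j,(-0.24+1.4j)]] + [[-0.05-0.04j, (-0.24-0.12j), (0.08+0j)], [(-0.23+0.21j), -0.82+1.13j, (0.09-0.42j)], [(-0.46+0.92j), -1.12+4.42j, -0.24-1.40j]]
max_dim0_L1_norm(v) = 4.64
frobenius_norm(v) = 3.90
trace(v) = -0.08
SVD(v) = [[-0.13, -0.99, 0.05], [0.54, -0.11, -0.83], [0.83, -0.08, 0.55]] @ diag([3.072933016250262, 2.368707086925275, 0.3798807891813451]) @ [[-0.72, -0.67, -0.17], [-0.65, 0.74, -0.18], [0.24, -0.02, -0.97]]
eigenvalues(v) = [(2.12+0j), (-1.1+0.31j), (-1.1-0.31j)]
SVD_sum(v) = [[0.29, 0.27, 0.07], [-1.2, -1.12, -0.28], [-1.84, -1.72, -0.42]] + [[1.52, -1.73, 0.42], [0.17, -0.2, 0.05], [0.13, -0.15, 0.04]] + [[0.0, -0.00, -0.02], [-0.08, 0.01, 0.31], [0.05, -0.0, -0.2]]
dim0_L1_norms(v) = [4.58, 4.64, 1.14]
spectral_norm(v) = 3.07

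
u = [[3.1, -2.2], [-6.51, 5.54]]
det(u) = 2.85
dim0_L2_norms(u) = [7.21, 5.96]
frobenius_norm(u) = 9.36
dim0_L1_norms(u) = [9.61, 7.74]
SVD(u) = [[-0.41, 0.91],[0.91, 0.41]] @ diag([9.35032968670969, 0.3050159829180937]) @ [[-0.77, 0.64], [0.64, 0.77]]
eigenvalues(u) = [0.34, 8.3]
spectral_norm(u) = 9.35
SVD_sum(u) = [[2.92, -2.41], [-6.59, 5.44]] + [[0.18, 0.21], [0.08, 0.10]]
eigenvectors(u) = [[-0.62, 0.39], [-0.78, -0.92]]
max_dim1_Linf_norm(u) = 6.51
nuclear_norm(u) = 9.66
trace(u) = 8.64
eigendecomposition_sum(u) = [[0.22, 0.10], [0.28, 0.12]] + [[2.88, -2.3], [-6.79, 5.42]]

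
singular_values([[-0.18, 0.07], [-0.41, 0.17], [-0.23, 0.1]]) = [0.55, 0.01]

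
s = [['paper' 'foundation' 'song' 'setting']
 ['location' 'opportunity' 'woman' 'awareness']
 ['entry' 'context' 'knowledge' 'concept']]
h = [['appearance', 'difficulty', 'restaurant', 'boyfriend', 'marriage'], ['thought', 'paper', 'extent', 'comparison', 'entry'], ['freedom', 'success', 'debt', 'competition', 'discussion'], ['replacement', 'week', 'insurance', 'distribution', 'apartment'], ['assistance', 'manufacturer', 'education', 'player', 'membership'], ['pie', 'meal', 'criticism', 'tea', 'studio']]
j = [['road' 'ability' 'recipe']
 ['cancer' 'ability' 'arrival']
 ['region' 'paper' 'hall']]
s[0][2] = 'song'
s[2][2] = 'knowledge'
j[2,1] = 'paper'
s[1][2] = 'woman'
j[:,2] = ['recipe', 'arrival', 'hall']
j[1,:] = ['cancer', 'ability', 'arrival']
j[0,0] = 'road'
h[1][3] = 'comparison'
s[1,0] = 'location'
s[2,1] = 'context'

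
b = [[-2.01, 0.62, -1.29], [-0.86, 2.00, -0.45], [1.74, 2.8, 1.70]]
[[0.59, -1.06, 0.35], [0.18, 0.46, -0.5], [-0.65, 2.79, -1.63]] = b@[[-0.30,0.50,-0.15], [-0.04,0.51,-0.36], [-0.01,0.29,-0.21]]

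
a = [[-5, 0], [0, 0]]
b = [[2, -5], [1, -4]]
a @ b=[[-10, 25], [0, 0]]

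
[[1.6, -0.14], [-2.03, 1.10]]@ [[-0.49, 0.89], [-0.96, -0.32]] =[[-0.65,1.47],  [-0.06,-2.16]]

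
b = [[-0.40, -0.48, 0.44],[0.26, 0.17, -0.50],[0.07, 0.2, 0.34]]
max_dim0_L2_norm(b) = 0.75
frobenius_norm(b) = 1.04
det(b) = 0.01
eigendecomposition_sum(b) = [[(-0.28-0.02j), (-0.36-0.22j), (0.02-0.26j)], [0.19+0.11j, (0.17+0.28j), -0.10+0.17j], [(-0.01-0.06j), 0.03-0.08j, 0.05-0.01j]] + [[(-0.28+0.02j), (-0.36+0.22j), (0.02+0.26j)],[0.19-0.11j, (0.17-0.28j), (-0.1-0.17j)],[(-0.01+0.06j), 0.03+0.08j, 0.05+0.01j]] + [[0.15-0.00j, 0.24-0.00j, 0.41-0.00j], [(-0.11+0j), (-0.18+0j), (-0.3+0j)], [0.09-0.00j, 0.14-0.00j, (0.23-0j)]]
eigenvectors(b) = [[(-0.78+0j), -0.78-0.00j, (0.73+0j)], [0.54+0.27j, 0.54-0.27j, (-0.54+0j)], [-0.03-0.16j, (-0.03+0.16j), (0.42+0j)]]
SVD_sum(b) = [[-0.36,-0.36,0.54], [0.28,0.28,-0.42], [-0.06,-0.06,0.09]] + [[-0.05,-0.11,-0.11], [-0.04,-0.09,-0.09], [0.11,0.26,0.25]] + [[0.01, -0.01, 0.00],[0.02, -0.01, 0.00],[0.01, -0.01, 0.0]]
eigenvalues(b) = [(-0.05+0.25j), (-0.05-0.25j), (0.2+0j)]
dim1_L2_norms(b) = [0.76, 0.59, 0.4]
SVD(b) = [[-0.79, -0.37, 0.49], [0.60, -0.31, 0.74], [-0.12, 0.88, 0.47]] @ diag([0.9482759550303715, 0.43665667839387484, 0.03322135345324477]) @ [[0.49, 0.48, -0.73], [0.30, 0.69, 0.66], [0.82, -0.54, 0.19]]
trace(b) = 0.11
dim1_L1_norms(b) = [1.32, 0.93, 0.61]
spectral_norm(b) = 0.95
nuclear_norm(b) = 1.42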